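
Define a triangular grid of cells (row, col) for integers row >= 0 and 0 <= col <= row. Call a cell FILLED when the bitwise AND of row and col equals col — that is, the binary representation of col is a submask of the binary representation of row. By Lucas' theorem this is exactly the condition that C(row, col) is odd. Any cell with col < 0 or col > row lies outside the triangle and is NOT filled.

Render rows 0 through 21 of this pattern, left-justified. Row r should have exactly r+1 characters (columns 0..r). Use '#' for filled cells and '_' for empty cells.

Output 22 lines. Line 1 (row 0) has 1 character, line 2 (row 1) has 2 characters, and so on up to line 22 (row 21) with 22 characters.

Answer: #
##
#_#
####
#___#
##__##
#_#_#_#
########
#_______#
##______##
#_#_____#_#
####____####
#___#___#___#
##__##__##__##
#_#_#_#_#_#_#_#
################
#_______________#
##______________##
#_#_____________#_#
####____________####
#___#___________#___#
##__##__________##__##

Derivation:
r0=0: #
r1=1: ##
r2=10: #_#
r3=11: ####
r4=100: #___#
r5=101: ##__##
r6=110: #_#_#_#
r7=111: ########
r8=1000: #_______#
r9=1001: ##______##
r10=1010: #_#_____#_#
r11=1011: ####____####
r12=1100: #___#___#___#
r13=1101: ##__##__##__##
r14=1110: #_#_#_#_#_#_#_#
r15=1111: ################
r16=10000: #_______________#
r17=10001: ##______________##
r18=10010: #_#_____________#_#
r19=10011: ####____________####
r20=10100: #___#___________#___#
r21=10101: ##__##__________##__##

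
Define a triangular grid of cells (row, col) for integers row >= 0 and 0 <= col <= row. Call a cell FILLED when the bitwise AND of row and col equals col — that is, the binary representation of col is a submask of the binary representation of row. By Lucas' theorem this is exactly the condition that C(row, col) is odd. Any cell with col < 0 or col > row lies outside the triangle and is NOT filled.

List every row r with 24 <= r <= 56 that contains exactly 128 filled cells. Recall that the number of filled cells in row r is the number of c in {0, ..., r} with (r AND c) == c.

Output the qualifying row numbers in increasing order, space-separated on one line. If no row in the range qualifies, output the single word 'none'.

Answer: none

Derivation:
Row r has 2^popcount(r) filled cells, so we need popcount(r) = log2(128) = 7.
Scan r = 24..56 and keep those with exactly 7 one-bits:
r=24=11000 popcount=2 -> skip
r=25=11001 popcount=3 -> skip
r=26=11010 popcount=3 -> skip
r=27=11011 popcount=4 -> skip
r=28=11100 popcount=3 -> skip
r=29=11101 popcount=4 -> skip
r=30=11110 popcount=4 -> skip
r=31=11111 popcount=5 -> skip
r=32=100000 popcount=1 -> skip
r=33=100001 popcount=2 -> skip
r=34=100010 popcount=2 -> skip
r=35=100011 popcount=3 -> skip
r=36=100100 popcount=2 -> skip
r=37=100101 popcount=3 -> skip
r=38=100110 popcount=3 -> skip
r=39=100111 popcount=4 -> skip
r=40=101000 popcount=2 -> skip
r=41=101001 popcount=3 -> skip
r=42=101010 popcount=3 -> skip
r=43=101011 popcount=4 -> skip
r=44=101100 popcount=3 -> skip
r=45=101101 popcount=4 -> skip
r=46=101110 popcount=4 -> skip
r=47=101111 popcount=5 -> skip
r=48=110000 popcount=2 -> skip
r=49=110001 popcount=3 -> skip
r=50=110010 popcount=3 -> skip
r=51=110011 popcount=4 -> skip
r=52=110100 popcount=3 -> skip
r=53=110101 popcount=4 -> skip
r=54=110110 popcount=4 -> skip
r=55=110111 popcount=5 -> skip
r=56=111000 popcount=3 -> skip
Kept rows: none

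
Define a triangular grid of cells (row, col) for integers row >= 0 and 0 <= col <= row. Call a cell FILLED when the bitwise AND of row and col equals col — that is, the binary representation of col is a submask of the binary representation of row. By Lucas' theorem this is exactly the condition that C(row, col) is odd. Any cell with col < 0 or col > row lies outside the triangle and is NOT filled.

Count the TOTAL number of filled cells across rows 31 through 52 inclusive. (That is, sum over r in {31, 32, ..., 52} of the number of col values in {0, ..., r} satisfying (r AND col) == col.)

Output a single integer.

r31=11111 pc5: +32 =32
r32=100000 pc1: +2 =34
r33=100001 pc2: +4 =38
r34=100010 pc2: +4 =42
r35=100011 pc3: +8 =50
r36=100100 pc2: +4 =54
r37=100101 pc3: +8 =62
r38=100110 pc3: +8 =70
r39=100111 pc4: +16 =86
r40=101000 pc2: +4 =90
r41=101001 pc3: +8 =98
r42=101010 pc3: +8 =106
r43=101011 pc4: +16 =122
r44=101100 pc3: +8 =130
r45=101101 pc4: +16 =146
r46=101110 pc4: +16 =162
r47=101111 pc5: +32 =194
r48=110000 pc2: +4 =198
r49=110001 pc3: +8 =206
r50=110010 pc3: +8 =214
r51=110011 pc4: +16 =230
r52=110100 pc3: +8 =238

Answer: 238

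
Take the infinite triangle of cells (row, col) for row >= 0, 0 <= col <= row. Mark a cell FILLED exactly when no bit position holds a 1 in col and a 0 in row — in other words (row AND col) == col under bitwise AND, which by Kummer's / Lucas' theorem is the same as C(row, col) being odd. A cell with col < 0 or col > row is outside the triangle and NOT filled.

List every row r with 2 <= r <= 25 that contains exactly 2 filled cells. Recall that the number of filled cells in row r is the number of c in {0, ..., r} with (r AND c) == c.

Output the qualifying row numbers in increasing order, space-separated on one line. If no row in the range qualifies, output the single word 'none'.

Row r has 2^popcount(r) filled cells, so we need popcount(r) = log2(2) = 1.
Scan r = 2..25 and keep those with exactly 1 one-bits:
r=2=10 popcount=1 -> KEEP
r=3=11 popcount=2 -> skip
r=4=100 popcount=1 -> KEEP
r=5=101 popcount=2 -> skip
r=6=110 popcount=2 -> skip
r=7=111 popcount=3 -> skip
r=8=1000 popcount=1 -> KEEP
r=9=1001 popcount=2 -> skip
r=10=1010 popcount=2 -> skip
r=11=1011 popcount=3 -> skip
r=12=1100 popcount=2 -> skip
r=13=1101 popcount=3 -> skip
r=14=1110 popcount=3 -> skip
r=15=1111 popcount=4 -> skip
r=16=10000 popcount=1 -> KEEP
r=17=10001 popcount=2 -> skip
r=18=10010 popcount=2 -> skip
r=19=10011 popcount=3 -> skip
r=20=10100 popcount=2 -> skip
r=21=10101 popcount=3 -> skip
r=22=10110 popcount=3 -> skip
r=23=10111 popcount=4 -> skip
r=24=11000 popcount=2 -> skip
r=25=11001 popcount=3 -> skip
Kept rows: 2 4 8 16

Answer: 2 4 8 16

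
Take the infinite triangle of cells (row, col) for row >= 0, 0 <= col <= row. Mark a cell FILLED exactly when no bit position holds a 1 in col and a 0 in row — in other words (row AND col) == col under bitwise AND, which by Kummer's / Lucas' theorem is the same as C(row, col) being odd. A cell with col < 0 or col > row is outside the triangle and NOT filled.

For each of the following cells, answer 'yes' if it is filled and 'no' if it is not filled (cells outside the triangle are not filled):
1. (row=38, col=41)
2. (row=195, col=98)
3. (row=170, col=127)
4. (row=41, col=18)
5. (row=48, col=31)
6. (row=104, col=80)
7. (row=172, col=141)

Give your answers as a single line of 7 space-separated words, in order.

Answer: no no no no no no no

Derivation:
(38,41): col outside [0, 38] -> not filled
(195,98): row=0b11000011, col=0b1100010, row AND col = 0b1000010 = 66; 66 != 98 -> empty
(170,127): row=0b10101010, col=0b1111111, row AND col = 0b101010 = 42; 42 != 127 -> empty
(41,18): row=0b101001, col=0b10010, row AND col = 0b0 = 0; 0 != 18 -> empty
(48,31): row=0b110000, col=0b11111, row AND col = 0b10000 = 16; 16 != 31 -> empty
(104,80): row=0b1101000, col=0b1010000, row AND col = 0b1000000 = 64; 64 != 80 -> empty
(172,141): row=0b10101100, col=0b10001101, row AND col = 0b10001100 = 140; 140 != 141 -> empty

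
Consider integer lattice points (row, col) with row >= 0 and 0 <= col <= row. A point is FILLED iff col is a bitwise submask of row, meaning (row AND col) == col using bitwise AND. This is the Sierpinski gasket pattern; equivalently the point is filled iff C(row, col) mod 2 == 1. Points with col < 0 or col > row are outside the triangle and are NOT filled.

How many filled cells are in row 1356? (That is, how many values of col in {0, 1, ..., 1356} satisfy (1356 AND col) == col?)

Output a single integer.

Answer: 32

Derivation:
1356 in binary = 10101001100
popcount(1356) = number of 1-bits in 10101001100 = 5
A col c satisfies (1356 AND c) == c iff every set bit of c is also set in 1356; each of the 5 set bits of 1356 can independently be on or off in c.
count = 2^5 = 32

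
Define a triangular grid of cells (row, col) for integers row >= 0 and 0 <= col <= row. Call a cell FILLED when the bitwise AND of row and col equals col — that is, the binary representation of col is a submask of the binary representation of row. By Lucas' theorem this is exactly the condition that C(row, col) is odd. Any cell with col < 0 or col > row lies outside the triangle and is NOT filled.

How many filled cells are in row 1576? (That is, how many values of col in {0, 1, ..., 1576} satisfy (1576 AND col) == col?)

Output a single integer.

Answer: 16

Derivation:
1576 in binary = 11000101000
popcount(1576) = number of 1-bits in 11000101000 = 4
A col c satisfies (1576 AND c) == c iff every set bit of c is also set in 1576; each of the 4 set bits of 1576 can independently be on or off in c.
count = 2^4 = 16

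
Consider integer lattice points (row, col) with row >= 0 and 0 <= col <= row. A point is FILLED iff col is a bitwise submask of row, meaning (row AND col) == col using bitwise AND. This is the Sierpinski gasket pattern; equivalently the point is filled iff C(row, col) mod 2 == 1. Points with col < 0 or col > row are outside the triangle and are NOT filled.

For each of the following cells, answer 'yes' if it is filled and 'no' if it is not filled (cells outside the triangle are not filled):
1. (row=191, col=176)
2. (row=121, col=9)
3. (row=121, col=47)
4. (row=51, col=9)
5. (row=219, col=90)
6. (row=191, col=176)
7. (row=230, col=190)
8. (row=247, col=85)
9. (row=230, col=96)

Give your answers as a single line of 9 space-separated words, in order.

(191,176): row=0b10111111, col=0b10110000, row AND col = 0b10110000 = 176; 176 == 176 -> filled
(121,9): row=0b1111001, col=0b1001, row AND col = 0b1001 = 9; 9 == 9 -> filled
(121,47): row=0b1111001, col=0b101111, row AND col = 0b101001 = 41; 41 != 47 -> empty
(51,9): row=0b110011, col=0b1001, row AND col = 0b1 = 1; 1 != 9 -> empty
(219,90): row=0b11011011, col=0b1011010, row AND col = 0b1011010 = 90; 90 == 90 -> filled
(191,176): row=0b10111111, col=0b10110000, row AND col = 0b10110000 = 176; 176 == 176 -> filled
(230,190): row=0b11100110, col=0b10111110, row AND col = 0b10100110 = 166; 166 != 190 -> empty
(247,85): row=0b11110111, col=0b1010101, row AND col = 0b1010101 = 85; 85 == 85 -> filled
(230,96): row=0b11100110, col=0b1100000, row AND col = 0b1100000 = 96; 96 == 96 -> filled

Answer: yes yes no no yes yes no yes yes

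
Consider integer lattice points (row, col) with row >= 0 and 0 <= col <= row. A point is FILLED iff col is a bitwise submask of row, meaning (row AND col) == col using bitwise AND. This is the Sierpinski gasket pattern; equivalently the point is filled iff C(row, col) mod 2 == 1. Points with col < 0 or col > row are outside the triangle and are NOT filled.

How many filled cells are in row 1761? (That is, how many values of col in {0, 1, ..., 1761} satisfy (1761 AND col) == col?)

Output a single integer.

Answer: 64

Derivation:
1761 in binary = 11011100001
popcount(1761) = number of 1-bits in 11011100001 = 6
A col c satisfies (1761 AND c) == c iff every set bit of c is also set in 1761; each of the 6 set bits of 1761 can independently be on or off in c.
count = 2^6 = 64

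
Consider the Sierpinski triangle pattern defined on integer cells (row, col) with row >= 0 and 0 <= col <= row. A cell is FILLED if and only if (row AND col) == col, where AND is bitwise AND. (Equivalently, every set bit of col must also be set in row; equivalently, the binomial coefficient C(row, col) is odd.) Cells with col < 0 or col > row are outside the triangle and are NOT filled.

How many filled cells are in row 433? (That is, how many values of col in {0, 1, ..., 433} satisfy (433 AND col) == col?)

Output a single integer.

433 in binary = 110110001
popcount(433) = number of 1-bits in 110110001 = 5
A col c satisfies (433 AND c) == c iff every set bit of c is also set in 433; each of the 5 set bits of 433 can independently be on or off in c.
count = 2^5 = 32

Answer: 32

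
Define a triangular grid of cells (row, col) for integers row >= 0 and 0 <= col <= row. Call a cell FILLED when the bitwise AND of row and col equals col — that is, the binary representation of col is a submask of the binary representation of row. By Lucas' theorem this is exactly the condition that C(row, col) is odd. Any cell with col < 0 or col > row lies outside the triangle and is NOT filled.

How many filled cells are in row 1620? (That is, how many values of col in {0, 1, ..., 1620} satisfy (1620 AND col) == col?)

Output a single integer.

Answer: 32

Derivation:
1620 in binary = 11001010100
popcount(1620) = number of 1-bits in 11001010100 = 5
A col c satisfies (1620 AND c) == c iff every set bit of c is also set in 1620; each of the 5 set bits of 1620 can independently be on or off in c.
count = 2^5 = 32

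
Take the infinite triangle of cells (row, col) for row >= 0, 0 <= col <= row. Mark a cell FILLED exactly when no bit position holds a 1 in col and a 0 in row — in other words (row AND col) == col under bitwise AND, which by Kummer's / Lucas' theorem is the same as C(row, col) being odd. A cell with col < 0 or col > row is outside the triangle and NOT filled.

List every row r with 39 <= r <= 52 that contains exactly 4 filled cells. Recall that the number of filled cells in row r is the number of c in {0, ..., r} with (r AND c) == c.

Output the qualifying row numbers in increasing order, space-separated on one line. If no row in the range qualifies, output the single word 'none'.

Answer: 40 48

Derivation:
Row r has 2^popcount(r) filled cells, so we need popcount(r) = log2(4) = 2.
Scan r = 39..52 and keep those with exactly 2 one-bits:
r=39=100111 popcount=4 -> skip
r=40=101000 popcount=2 -> KEEP
r=41=101001 popcount=3 -> skip
r=42=101010 popcount=3 -> skip
r=43=101011 popcount=4 -> skip
r=44=101100 popcount=3 -> skip
r=45=101101 popcount=4 -> skip
r=46=101110 popcount=4 -> skip
r=47=101111 popcount=5 -> skip
r=48=110000 popcount=2 -> KEEP
r=49=110001 popcount=3 -> skip
r=50=110010 popcount=3 -> skip
r=51=110011 popcount=4 -> skip
r=52=110100 popcount=3 -> skip
Kept rows: 40 48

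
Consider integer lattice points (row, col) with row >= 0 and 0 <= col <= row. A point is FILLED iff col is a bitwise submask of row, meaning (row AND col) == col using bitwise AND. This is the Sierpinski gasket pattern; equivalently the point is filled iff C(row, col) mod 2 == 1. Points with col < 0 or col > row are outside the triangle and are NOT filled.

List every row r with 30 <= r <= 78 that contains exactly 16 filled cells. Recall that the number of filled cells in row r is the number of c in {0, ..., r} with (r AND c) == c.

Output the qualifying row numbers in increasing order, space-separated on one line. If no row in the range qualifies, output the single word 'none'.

Answer: 30 39 43 45 46 51 53 54 57 58 60 71 75 77 78

Derivation:
Row r has 2^popcount(r) filled cells, so we need popcount(r) = log2(16) = 4.
Scan r = 30..78 and keep those with exactly 4 one-bits:
r=30=11110 popcount=4 -> KEEP
r=31=11111 popcount=5 -> skip
r=32=100000 popcount=1 -> skip
r=33=100001 popcount=2 -> skip
r=34=100010 popcount=2 -> skip
r=35=100011 popcount=3 -> skip
r=36=100100 popcount=2 -> skip
r=37=100101 popcount=3 -> skip
r=38=100110 popcount=3 -> skip
r=39=100111 popcount=4 -> KEEP
r=40=101000 popcount=2 -> skip
r=41=101001 popcount=3 -> skip
r=42=101010 popcount=3 -> skip
r=43=101011 popcount=4 -> KEEP
r=44=101100 popcount=3 -> skip
r=45=101101 popcount=4 -> KEEP
r=46=101110 popcount=4 -> KEEP
r=47=101111 popcount=5 -> skip
r=48=110000 popcount=2 -> skip
r=49=110001 popcount=3 -> skip
r=50=110010 popcount=3 -> skip
r=51=110011 popcount=4 -> KEEP
r=52=110100 popcount=3 -> skip
r=53=110101 popcount=4 -> KEEP
r=54=110110 popcount=4 -> KEEP
r=55=110111 popcount=5 -> skip
r=56=111000 popcount=3 -> skip
r=57=111001 popcount=4 -> KEEP
r=58=111010 popcount=4 -> KEEP
r=59=111011 popcount=5 -> skip
r=60=111100 popcount=4 -> KEEP
r=61=111101 popcount=5 -> skip
r=62=111110 popcount=5 -> skip
r=63=111111 popcount=6 -> skip
r=64=1000000 popcount=1 -> skip
r=65=1000001 popcount=2 -> skip
r=66=1000010 popcount=2 -> skip
r=67=1000011 popcount=3 -> skip
r=68=1000100 popcount=2 -> skip
r=69=1000101 popcount=3 -> skip
r=70=1000110 popcount=3 -> skip
r=71=1000111 popcount=4 -> KEEP
r=72=1001000 popcount=2 -> skip
r=73=1001001 popcount=3 -> skip
r=74=1001010 popcount=3 -> skip
r=75=1001011 popcount=4 -> KEEP
r=76=1001100 popcount=3 -> skip
r=77=1001101 popcount=4 -> KEEP
r=78=1001110 popcount=4 -> KEEP
Kept rows: 30 39 43 45 46 51 53 54 57 58 60 71 75 77 78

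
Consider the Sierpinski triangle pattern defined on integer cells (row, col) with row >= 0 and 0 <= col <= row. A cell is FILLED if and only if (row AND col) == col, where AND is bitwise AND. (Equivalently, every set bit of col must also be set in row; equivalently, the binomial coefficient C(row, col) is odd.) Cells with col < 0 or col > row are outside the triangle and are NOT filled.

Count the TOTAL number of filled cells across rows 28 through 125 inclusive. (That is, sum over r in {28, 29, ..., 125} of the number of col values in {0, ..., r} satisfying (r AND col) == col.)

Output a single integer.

r28=11100 pc3: +8 =8
r29=11101 pc4: +16 =24
r30=11110 pc4: +16 =40
r31=11111 pc5: +32 =72
r32=100000 pc1: +2 =74
r33=100001 pc2: +4 =78
r34=100010 pc2: +4 =82
r35=100011 pc3: +8 =90
r36=100100 pc2: +4 =94
r37=100101 pc3: +8 =102
r38=100110 pc3: +8 =110
r39=100111 pc4: +16 =126
r40=101000 pc2: +4 =130
r41=101001 pc3: +8 =138
r42=101010 pc3: +8 =146
r43=101011 pc4: +16 =162
r44=101100 pc3: +8 =170
r45=101101 pc4: +16 =186
r46=101110 pc4: +16 =202
r47=101111 pc5: +32 =234
r48=110000 pc2: +4 =238
r49=110001 pc3: +8 =246
r50=110010 pc3: +8 =254
r51=110011 pc4: +16 =270
r52=110100 pc3: +8 =278
r53=110101 pc4: +16 =294
r54=110110 pc4: +16 =310
r55=110111 pc5: +32 =342
r56=111000 pc3: +8 =350
r57=111001 pc4: +16 =366
r58=111010 pc4: +16 =382
r59=111011 pc5: +32 =414
r60=111100 pc4: +16 =430
r61=111101 pc5: +32 =462
r62=111110 pc5: +32 =494
r63=111111 pc6: +64 =558
r64=1000000 pc1: +2 =560
r65=1000001 pc2: +4 =564
r66=1000010 pc2: +4 =568
r67=1000011 pc3: +8 =576
r68=1000100 pc2: +4 =580
r69=1000101 pc3: +8 =588
r70=1000110 pc3: +8 =596
r71=1000111 pc4: +16 =612
r72=1001000 pc2: +4 =616
r73=1001001 pc3: +8 =624
r74=1001010 pc3: +8 =632
r75=1001011 pc4: +16 =648
r76=1001100 pc3: +8 =656
r77=1001101 pc4: +16 =672
r78=1001110 pc4: +16 =688
r79=1001111 pc5: +32 =720
r80=1010000 pc2: +4 =724
r81=1010001 pc3: +8 =732
r82=1010010 pc3: +8 =740
r83=1010011 pc4: +16 =756
r84=1010100 pc3: +8 =764
r85=1010101 pc4: +16 =780
r86=1010110 pc4: +16 =796
r87=1010111 pc5: +32 =828
r88=1011000 pc3: +8 =836
r89=1011001 pc4: +16 =852
r90=1011010 pc4: +16 =868
r91=1011011 pc5: +32 =900
r92=1011100 pc4: +16 =916
r93=1011101 pc5: +32 =948
r94=1011110 pc5: +32 =980
r95=1011111 pc6: +64 =1044
r96=1100000 pc2: +4 =1048
r97=1100001 pc3: +8 =1056
r98=1100010 pc3: +8 =1064
r99=1100011 pc4: +16 =1080
r100=1100100 pc3: +8 =1088
r101=1100101 pc4: +16 =1104
r102=1100110 pc4: +16 =1120
r103=1100111 pc5: +32 =1152
r104=1101000 pc3: +8 =1160
r105=1101001 pc4: +16 =1176
r106=1101010 pc4: +16 =1192
r107=1101011 pc5: +32 =1224
r108=1101100 pc4: +16 =1240
r109=1101101 pc5: +32 =1272
r110=1101110 pc5: +32 =1304
r111=1101111 pc6: +64 =1368
r112=1110000 pc3: +8 =1376
r113=1110001 pc4: +16 =1392
r114=1110010 pc4: +16 =1408
r115=1110011 pc5: +32 =1440
r116=1110100 pc4: +16 =1456
r117=1110101 pc5: +32 =1488
r118=1110110 pc5: +32 =1520
r119=1110111 pc6: +64 =1584
r120=1111000 pc4: +16 =1600
r121=1111001 pc5: +32 =1632
r122=1111010 pc5: +32 =1664
r123=1111011 pc6: +64 =1728
r124=1111100 pc5: +32 =1760
r125=1111101 pc6: +64 =1824

Answer: 1824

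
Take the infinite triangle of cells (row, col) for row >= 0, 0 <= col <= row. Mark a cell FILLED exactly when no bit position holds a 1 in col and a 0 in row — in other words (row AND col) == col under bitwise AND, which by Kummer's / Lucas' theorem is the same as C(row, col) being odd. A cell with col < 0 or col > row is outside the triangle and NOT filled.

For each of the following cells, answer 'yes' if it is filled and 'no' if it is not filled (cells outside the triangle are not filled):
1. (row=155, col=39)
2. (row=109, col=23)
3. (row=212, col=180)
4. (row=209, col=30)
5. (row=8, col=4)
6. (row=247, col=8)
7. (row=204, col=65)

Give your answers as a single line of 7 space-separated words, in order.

(155,39): row=0b10011011, col=0b100111, row AND col = 0b11 = 3; 3 != 39 -> empty
(109,23): row=0b1101101, col=0b10111, row AND col = 0b101 = 5; 5 != 23 -> empty
(212,180): row=0b11010100, col=0b10110100, row AND col = 0b10010100 = 148; 148 != 180 -> empty
(209,30): row=0b11010001, col=0b11110, row AND col = 0b10000 = 16; 16 != 30 -> empty
(8,4): row=0b1000, col=0b100, row AND col = 0b0 = 0; 0 != 4 -> empty
(247,8): row=0b11110111, col=0b1000, row AND col = 0b0 = 0; 0 != 8 -> empty
(204,65): row=0b11001100, col=0b1000001, row AND col = 0b1000000 = 64; 64 != 65 -> empty

Answer: no no no no no no no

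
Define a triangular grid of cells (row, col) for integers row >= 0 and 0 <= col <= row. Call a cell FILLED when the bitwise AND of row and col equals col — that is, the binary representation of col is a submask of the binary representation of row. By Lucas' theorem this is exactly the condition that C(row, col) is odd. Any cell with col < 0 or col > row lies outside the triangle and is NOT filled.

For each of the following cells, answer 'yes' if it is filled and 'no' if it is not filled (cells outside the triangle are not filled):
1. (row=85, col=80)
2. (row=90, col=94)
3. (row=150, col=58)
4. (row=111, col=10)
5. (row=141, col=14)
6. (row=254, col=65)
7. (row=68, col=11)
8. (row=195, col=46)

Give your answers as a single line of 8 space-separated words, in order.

Answer: yes no no yes no no no no

Derivation:
(85,80): row=0b1010101, col=0b1010000, row AND col = 0b1010000 = 80; 80 == 80 -> filled
(90,94): col outside [0, 90] -> not filled
(150,58): row=0b10010110, col=0b111010, row AND col = 0b10010 = 18; 18 != 58 -> empty
(111,10): row=0b1101111, col=0b1010, row AND col = 0b1010 = 10; 10 == 10 -> filled
(141,14): row=0b10001101, col=0b1110, row AND col = 0b1100 = 12; 12 != 14 -> empty
(254,65): row=0b11111110, col=0b1000001, row AND col = 0b1000000 = 64; 64 != 65 -> empty
(68,11): row=0b1000100, col=0b1011, row AND col = 0b0 = 0; 0 != 11 -> empty
(195,46): row=0b11000011, col=0b101110, row AND col = 0b10 = 2; 2 != 46 -> empty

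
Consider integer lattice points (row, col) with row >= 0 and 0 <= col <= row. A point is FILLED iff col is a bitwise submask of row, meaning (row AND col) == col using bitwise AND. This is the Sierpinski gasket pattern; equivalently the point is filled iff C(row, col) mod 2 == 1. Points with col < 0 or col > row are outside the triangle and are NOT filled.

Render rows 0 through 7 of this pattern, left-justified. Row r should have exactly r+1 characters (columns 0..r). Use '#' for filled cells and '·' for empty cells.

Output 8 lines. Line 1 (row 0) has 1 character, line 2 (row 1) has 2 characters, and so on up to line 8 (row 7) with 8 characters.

Answer: #
##
#·#
####
#···#
##··##
#·#·#·#
########

Derivation:
r0=0: #
r1=1: ##
r2=10: #·#
r3=11: ####
r4=100: #···#
r5=101: ##··##
r6=110: #·#·#·#
r7=111: ########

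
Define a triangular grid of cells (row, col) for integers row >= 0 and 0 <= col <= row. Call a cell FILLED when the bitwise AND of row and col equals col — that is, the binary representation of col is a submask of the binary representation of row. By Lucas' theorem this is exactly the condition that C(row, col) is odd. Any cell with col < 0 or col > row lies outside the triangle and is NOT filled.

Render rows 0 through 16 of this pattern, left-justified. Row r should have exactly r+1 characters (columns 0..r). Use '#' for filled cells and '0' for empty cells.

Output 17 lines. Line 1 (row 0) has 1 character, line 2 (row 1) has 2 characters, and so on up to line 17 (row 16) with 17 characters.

Answer: #
##
#0#
####
#000#
##00##
#0#0#0#
########
#0000000#
##000000##
#0#00000#0#
####0000####
#000#000#000#
##00##00##00##
#0#0#0#0#0#0#0#
################
#000000000000000#

Derivation:
r0=0: #
r1=1: ##
r2=10: #0#
r3=11: ####
r4=100: #000#
r5=101: ##00##
r6=110: #0#0#0#
r7=111: ########
r8=1000: #0000000#
r9=1001: ##000000##
r10=1010: #0#00000#0#
r11=1011: ####0000####
r12=1100: #000#000#000#
r13=1101: ##00##00##00##
r14=1110: #0#0#0#0#0#0#0#
r15=1111: ################
r16=10000: #000000000000000#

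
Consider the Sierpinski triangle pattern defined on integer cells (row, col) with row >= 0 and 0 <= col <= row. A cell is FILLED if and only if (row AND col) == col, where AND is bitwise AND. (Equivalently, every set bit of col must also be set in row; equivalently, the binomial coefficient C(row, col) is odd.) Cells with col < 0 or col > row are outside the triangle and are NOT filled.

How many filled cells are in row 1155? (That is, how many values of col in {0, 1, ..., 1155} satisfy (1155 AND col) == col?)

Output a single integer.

1155 in binary = 10010000011
popcount(1155) = number of 1-bits in 10010000011 = 4
A col c satisfies (1155 AND c) == c iff every set bit of c is also set in 1155; each of the 4 set bits of 1155 can independently be on or off in c.
count = 2^4 = 16

Answer: 16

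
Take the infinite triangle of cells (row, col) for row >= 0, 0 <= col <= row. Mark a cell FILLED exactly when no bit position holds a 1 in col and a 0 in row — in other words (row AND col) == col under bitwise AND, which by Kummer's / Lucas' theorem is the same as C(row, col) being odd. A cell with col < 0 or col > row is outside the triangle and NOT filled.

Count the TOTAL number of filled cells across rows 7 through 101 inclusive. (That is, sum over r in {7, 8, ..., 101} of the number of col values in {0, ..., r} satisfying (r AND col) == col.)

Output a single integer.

r7=111 pc3: +8 =8
r8=1000 pc1: +2 =10
r9=1001 pc2: +4 =14
r10=1010 pc2: +4 =18
r11=1011 pc3: +8 =26
r12=1100 pc2: +4 =30
r13=1101 pc3: +8 =38
r14=1110 pc3: +8 =46
r15=1111 pc4: +16 =62
r16=10000 pc1: +2 =64
r17=10001 pc2: +4 =68
r18=10010 pc2: +4 =72
r19=10011 pc3: +8 =80
r20=10100 pc2: +4 =84
r21=10101 pc3: +8 =92
r22=10110 pc3: +8 =100
r23=10111 pc4: +16 =116
r24=11000 pc2: +4 =120
r25=11001 pc3: +8 =128
r26=11010 pc3: +8 =136
r27=11011 pc4: +16 =152
r28=11100 pc3: +8 =160
r29=11101 pc4: +16 =176
r30=11110 pc4: +16 =192
r31=11111 pc5: +32 =224
r32=100000 pc1: +2 =226
r33=100001 pc2: +4 =230
r34=100010 pc2: +4 =234
r35=100011 pc3: +8 =242
r36=100100 pc2: +4 =246
r37=100101 pc3: +8 =254
r38=100110 pc3: +8 =262
r39=100111 pc4: +16 =278
r40=101000 pc2: +4 =282
r41=101001 pc3: +8 =290
r42=101010 pc3: +8 =298
r43=101011 pc4: +16 =314
r44=101100 pc3: +8 =322
r45=101101 pc4: +16 =338
r46=101110 pc4: +16 =354
r47=101111 pc5: +32 =386
r48=110000 pc2: +4 =390
r49=110001 pc3: +8 =398
r50=110010 pc3: +8 =406
r51=110011 pc4: +16 =422
r52=110100 pc3: +8 =430
r53=110101 pc4: +16 =446
r54=110110 pc4: +16 =462
r55=110111 pc5: +32 =494
r56=111000 pc3: +8 =502
r57=111001 pc4: +16 =518
r58=111010 pc4: +16 =534
r59=111011 pc5: +32 =566
r60=111100 pc4: +16 =582
r61=111101 pc5: +32 =614
r62=111110 pc5: +32 =646
r63=111111 pc6: +64 =710
r64=1000000 pc1: +2 =712
r65=1000001 pc2: +4 =716
r66=1000010 pc2: +4 =720
r67=1000011 pc3: +8 =728
r68=1000100 pc2: +4 =732
r69=1000101 pc3: +8 =740
r70=1000110 pc3: +8 =748
r71=1000111 pc4: +16 =764
r72=1001000 pc2: +4 =768
r73=1001001 pc3: +8 =776
r74=1001010 pc3: +8 =784
r75=1001011 pc4: +16 =800
r76=1001100 pc3: +8 =808
r77=1001101 pc4: +16 =824
r78=1001110 pc4: +16 =840
r79=1001111 pc5: +32 =872
r80=1010000 pc2: +4 =876
r81=1010001 pc3: +8 =884
r82=1010010 pc3: +8 =892
r83=1010011 pc4: +16 =908
r84=1010100 pc3: +8 =916
r85=1010101 pc4: +16 =932
r86=1010110 pc4: +16 =948
r87=1010111 pc5: +32 =980
r88=1011000 pc3: +8 =988
r89=1011001 pc4: +16 =1004
r90=1011010 pc4: +16 =1020
r91=1011011 pc5: +32 =1052
r92=1011100 pc4: +16 =1068
r93=1011101 pc5: +32 =1100
r94=1011110 pc5: +32 =1132
r95=1011111 pc6: +64 =1196
r96=1100000 pc2: +4 =1200
r97=1100001 pc3: +8 =1208
r98=1100010 pc3: +8 =1216
r99=1100011 pc4: +16 =1232
r100=1100100 pc3: +8 =1240
r101=1100101 pc4: +16 =1256

Answer: 1256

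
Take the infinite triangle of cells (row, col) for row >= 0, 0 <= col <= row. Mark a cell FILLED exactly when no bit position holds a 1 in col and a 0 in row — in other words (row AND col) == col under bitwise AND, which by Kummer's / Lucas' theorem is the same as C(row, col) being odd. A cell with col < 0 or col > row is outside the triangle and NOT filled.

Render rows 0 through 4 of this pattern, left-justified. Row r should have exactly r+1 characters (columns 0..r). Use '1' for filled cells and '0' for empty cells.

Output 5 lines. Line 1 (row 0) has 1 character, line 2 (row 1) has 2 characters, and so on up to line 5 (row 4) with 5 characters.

r0=0: 1
r1=1: 11
r2=10: 101
r3=11: 1111
r4=100: 10001

Answer: 1
11
101
1111
10001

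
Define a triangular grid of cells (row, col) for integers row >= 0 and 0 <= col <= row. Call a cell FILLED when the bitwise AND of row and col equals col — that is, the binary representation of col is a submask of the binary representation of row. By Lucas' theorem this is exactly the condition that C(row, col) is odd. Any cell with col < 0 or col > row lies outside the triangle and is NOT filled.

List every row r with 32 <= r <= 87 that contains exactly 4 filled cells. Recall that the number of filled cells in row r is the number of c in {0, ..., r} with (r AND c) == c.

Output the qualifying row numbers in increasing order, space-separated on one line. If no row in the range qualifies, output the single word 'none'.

Row r has 2^popcount(r) filled cells, so we need popcount(r) = log2(4) = 2.
Scan r = 32..87 and keep those with exactly 2 one-bits:
r=32=100000 popcount=1 -> skip
r=33=100001 popcount=2 -> KEEP
r=34=100010 popcount=2 -> KEEP
r=35=100011 popcount=3 -> skip
r=36=100100 popcount=2 -> KEEP
r=37=100101 popcount=3 -> skip
r=38=100110 popcount=3 -> skip
r=39=100111 popcount=4 -> skip
r=40=101000 popcount=2 -> KEEP
r=41=101001 popcount=3 -> skip
r=42=101010 popcount=3 -> skip
r=43=101011 popcount=4 -> skip
r=44=101100 popcount=3 -> skip
r=45=101101 popcount=4 -> skip
r=46=101110 popcount=4 -> skip
r=47=101111 popcount=5 -> skip
r=48=110000 popcount=2 -> KEEP
r=49=110001 popcount=3 -> skip
r=50=110010 popcount=3 -> skip
r=51=110011 popcount=4 -> skip
r=52=110100 popcount=3 -> skip
r=53=110101 popcount=4 -> skip
r=54=110110 popcount=4 -> skip
r=55=110111 popcount=5 -> skip
r=56=111000 popcount=3 -> skip
r=57=111001 popcount=4 -> skip
r=58=111010 popcount=4 -> skip
r=59=111011 popcount=5 -> skip
r=60=111100 popcount=4 -> skip
r=61=111101 popcount=5 -> skip
r=62=111110 popcount=5 -> skip
r=63=111111 popcount=6 -> skip
r=64=1000000 popcount=1 -> skip
r=65=1000001 popcount=2 -> KEEP
r=66=1000010 popcount=2 -> KEEP
r=67=1000011 popcount=3 -> skip
r=68=1000100 popcount=2 -> KEEP
r=69=1000101 popcount=3 -> skip
r=70=1000110 popcount=3 -> skip
r=71=1000111 popcount=4 -> skip
r=72=1001000 popcount=2 -> KEEP
r=73=1001001 popcount=3 -> skip
r=74=1001010 popcount=3 -> skip
r=75=1001011 popcount=4 -> skip
r=76=1001100 popcount=3 -> skip
r=77=1001101 popcount=4 -> skip
r=78=1001110 popcount=4 -> skip
r=79=1001111 popcount=5 -> skip
r=80=1010000 popcount=2 -> KEEP
r=81=1010001 popcount=3 -> skip
r=82=1010010 popcount=3 -> skip
r=83=1010011 popcount=4 -> skip
r=84=1010100 popcount=3 -> skip
r=85=1010101 popcount=4 -> skip
r=86=1010110 popcount=4 -> skip
r=87=1010111 popcount=5 -> skip
Kept rows: 33 34 36 40 48 65 66 68 72 80

Answer: 33 34 36 40 48 65 66 68 72 80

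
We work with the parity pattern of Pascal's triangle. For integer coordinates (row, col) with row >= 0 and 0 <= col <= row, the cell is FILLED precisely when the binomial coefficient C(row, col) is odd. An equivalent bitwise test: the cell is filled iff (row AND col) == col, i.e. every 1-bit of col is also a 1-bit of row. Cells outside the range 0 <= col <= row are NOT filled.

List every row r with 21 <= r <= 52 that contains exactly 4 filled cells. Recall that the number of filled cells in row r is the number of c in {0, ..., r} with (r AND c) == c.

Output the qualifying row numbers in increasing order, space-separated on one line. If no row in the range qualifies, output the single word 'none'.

Answer: 24 33 34 36 40 48

Derivation:
Row r has 2^popcount(r) filled cells, so we need popcount(r) = log2(4) = 2.
Scan r = 21..52 and keep those with exactly 2 one-bits:
r=21=10101 popcount=3 -> skip
r=22=10110 popcount=3 -> skip
r=23=10111 popcount=4 -> skip
r=24=11000 popcount=2 -> KEEP
r=25=11001 popcount=3 -> skip
r=26=11010 popcount=3 -> skip
r=27=11011 popcount=4 -> skip
r=28=11100 popcount=3 -> skip
r=29=11101 popcount=4 -> skip
r=30=11110 popcount=4 -> skip
r=31=11111 popcount=5 -> skip
r=32=100000 popcount=1 -> skip
r=33=100001 popcount=2 -> KEEP
r=34=100010 popcount=2 -> KEEP
r=35=100011 popcount=3 -> skip
r=36=100100 popcount=2 -> KEEP
r=37=100101 popcount=3 -> skip
r=38=100110 popcount=3 -> skip
r=39=100111 popcount=4 -> skip
r=40=101000 popcount=2 -> KEEP
r=41=101001 popcount=3 -> skip
r=42=101010 popcount=3 -> skip
r=43=101011 popcount=4 -> skip
r=44=101100 popcount=3 -> skip
r=45=101101 popcount=4 -> skip
r=46=101110 popcount=4 -> skip
r=47=101111 popcount=5 -> skip
r=48=110000 popcount=2 -> KEEP
r=49=110001 popcount=3 -> skip
r=50=110010 popcount=3 -> skip
r=51=110011 popcount=4 -> skip
r=52=110100 popcount=3 -> skip
Kept rows: 24 33 34 36 40 48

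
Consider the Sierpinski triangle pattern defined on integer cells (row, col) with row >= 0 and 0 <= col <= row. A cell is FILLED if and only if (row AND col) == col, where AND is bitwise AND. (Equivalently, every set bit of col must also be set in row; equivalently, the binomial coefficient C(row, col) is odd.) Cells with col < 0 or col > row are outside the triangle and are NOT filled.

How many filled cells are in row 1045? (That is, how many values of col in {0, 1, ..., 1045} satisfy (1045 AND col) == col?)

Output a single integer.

Answer: 16

Derivation:
1045 in binary = 10000010101
popcount(1045) = number of 1-bits in 10000010101 = 4
A col c satisfies (1045 AND c) == c iff every set bit of c is also set in 1045; each of the 4 set bits of 1045 can independently be on or off in c.
count = 2^4 = 16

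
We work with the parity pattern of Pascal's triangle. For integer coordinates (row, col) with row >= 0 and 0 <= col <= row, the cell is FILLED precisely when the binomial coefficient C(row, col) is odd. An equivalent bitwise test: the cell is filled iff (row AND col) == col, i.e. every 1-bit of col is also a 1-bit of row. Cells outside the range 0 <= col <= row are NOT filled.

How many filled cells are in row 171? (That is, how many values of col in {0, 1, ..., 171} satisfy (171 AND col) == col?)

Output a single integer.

Answer: 32

Derivation:
171 in binary = 10101011
popcount(171) = number of 1-bits in 10101011 = 5
A col c satisfies (171 AND c) == c iff every set bit of c is also set in 171; each of the 5 set bits of 171 can independently be on or off in c.
count = 2^5 = 32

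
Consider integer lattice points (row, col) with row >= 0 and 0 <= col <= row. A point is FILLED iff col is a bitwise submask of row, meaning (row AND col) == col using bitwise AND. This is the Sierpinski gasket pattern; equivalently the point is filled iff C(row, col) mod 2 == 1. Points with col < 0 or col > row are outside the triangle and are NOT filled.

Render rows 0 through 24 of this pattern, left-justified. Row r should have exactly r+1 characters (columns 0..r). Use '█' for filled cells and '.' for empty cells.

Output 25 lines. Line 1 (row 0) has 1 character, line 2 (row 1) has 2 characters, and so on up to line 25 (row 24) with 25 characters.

r0=0: █
r1=1: ██
r2=10: █.█
r3=11: ████
r4=100: █...█
r5=101: ██..██
r6=110: █.█.█.█
r7=111: ████████
r8=1000: █.......█
r9=1001: ██......██
r10=1010: █.█.....█.█
r11=1011: ████....████
r12=1100: █...█...█...█
r13=1101: ██..██..██..██
r14=1110: █.█.█.█.█.█.█.█
r15=1111: ████████████████
r16=10000: █...............█
r17=10001: ██..............██
r18=10010: █.█.............█.█
r19=10011: ████............████
r20=10100: █...█...........█...█
r21=10101: ██..██..........██..██
r22=10110: █.█.█.█.........█.█.█.█
r23=10111: ████████........████████
r24=11000: █.......█.......█.......█

Answer: █
██
█.█
████
█...█
██..██
█.█.█.█
████████
█.......█
██......██
█.█.....█.█
████....████
█...█...█...█
██..██..██..██
█.█.█.█.█.█.█.█
████████████████
█...............█
██..............██
█.█.............█.█
████............████
█...█...........█...█
██..██..........██..██
█.█.█.█.........█.█.█.█
████████........████████
█.......█.......█.......█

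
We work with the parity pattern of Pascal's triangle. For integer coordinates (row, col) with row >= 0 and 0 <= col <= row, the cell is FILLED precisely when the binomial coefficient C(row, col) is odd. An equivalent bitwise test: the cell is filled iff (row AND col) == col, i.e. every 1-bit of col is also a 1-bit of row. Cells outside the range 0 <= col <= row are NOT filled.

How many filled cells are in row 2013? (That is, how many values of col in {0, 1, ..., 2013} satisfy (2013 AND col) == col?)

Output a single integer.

2013 in binary = 11111011101
popcount(2013) = number of 1-bits in 11111011101 = 9
A col c satisfies (2013 AND c) == c iff every set bit of c is also set in 2013; each of the 9 set bits of 2013 can independently be on or off in c.
count = 2^9 = 512

Answer: 512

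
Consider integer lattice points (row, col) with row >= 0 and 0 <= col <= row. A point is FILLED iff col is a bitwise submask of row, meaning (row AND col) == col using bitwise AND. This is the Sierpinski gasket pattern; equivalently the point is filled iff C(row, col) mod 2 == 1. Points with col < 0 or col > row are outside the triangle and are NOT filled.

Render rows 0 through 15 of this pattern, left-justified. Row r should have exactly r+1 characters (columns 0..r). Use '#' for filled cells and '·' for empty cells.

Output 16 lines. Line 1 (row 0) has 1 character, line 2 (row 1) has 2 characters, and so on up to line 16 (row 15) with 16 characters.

Answer: #
##
#·#
####
#···#
##··##
#·#·#·#
########
#·······#
##······##
#·#·····#·#
####····####
#···#···#···#
##··##··##··##
#·#·#·#·#·#·#·#
################

Derivation:
r0=0: #
r1=1: ##
r2=10: #·#
r3=11: ####
r4=100: #···#
r5=101: ##··##
r6=110: #·#·#·#
r7=111: ########
r8=1000: #·······#
r9=1001: ##······##
r10=1010: #·#·····#·#
r11=1011: ####····####
r12=1100: #···#···#···#
r13=1101: ##··##··##··##
r14=1110: #·#·#·#·#·#·#·#
r15=1111: ################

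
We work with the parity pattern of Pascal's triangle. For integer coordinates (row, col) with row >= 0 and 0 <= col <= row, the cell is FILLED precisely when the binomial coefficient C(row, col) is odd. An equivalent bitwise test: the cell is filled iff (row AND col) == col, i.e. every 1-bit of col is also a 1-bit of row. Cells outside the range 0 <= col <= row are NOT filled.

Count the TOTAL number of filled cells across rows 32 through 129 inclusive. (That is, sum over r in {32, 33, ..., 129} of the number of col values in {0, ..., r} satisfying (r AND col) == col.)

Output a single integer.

r32=100000 pc1: +2 =2
r33=100001 pc2: +4 =6
r34=100010 pc2: +4 =10
r35=100011 pc3: +8 =18
r36=100100 pc2: +4 =22
r37=100101 pc3: +8 =30
r38=100110 pc3: +8 =38
r39=100111 pc4: +16 =54
r40=101000 pc2: +4 =58
r41=101001 pc3: +8 =66
r42=101010 pc3: +8 =74
r43=101011 pc4: +16 =90
r44=101100 pc3: +8 =98
r45=101101 pc4: +16 =114
r46=101110 pc4: +16 =130
r47=101111 pc5: +32 =162
r48=110000 pc2: +4 =166
r49=110001 pc3: +8 =174
r50=110010 pc3: +8 =182
r51=110011 pc4: +16 =198
r52=110100 pc3: +8 =206
r53=110101 pc4: +16 =222
r54=110110 pc4: +16 =238
r55=110111 pc5: +32 =270
r56=111000 pc3: +8 =278
r57=111001 pc4: +16 =294
r58=111010 pc4: +16 =310
r59=111011 pc5: +32 =342
r60=111100 pc4: +16 =358
r61=111101 pc5: +32 =390
r62=111110 pc5: +32 =422
r63=111111 pc6: +64 =486
r64=1000000 pc1: +2 =488
r65=1000001 pc2: +4 =492
r66=1000010 pc2: +4 =496
r67=1000011 pc3: +8 =504
r68=1000100 pc2: +4 =508
r69=1000101 pc3: +8 =516
r70=1000110 pc3: +8 =524
r71=1000111 pc4: +16 =540
r72=1001000 pc2: +4 =544
r73=1001001 pc3: +8 =552
r74=1001010 pc3: +8 =560
r75=1001011 pc4: +16 =576
r76=1001100 pc3: +8 =584
r77=1001101 pc4: +16 =600
r78=1001110 pc4: +16 =616
r79=1001111 pc5: +32 =648
r80=1010000 pc2: +4 =652
r81=1010001 pc3: +8 =660
r82=1010010 pc3: +8 =668
r83=1010011 pc4: +16 =684
r84=1010100 pc3: +8 =692
r85=1010101 pc4: +16 =708
r86=1010110 pc4: +16 =724
r87=1010111 pc5: +32 =756
r88=1011000 pc3: +8 =764
r89=1011001 pc4: +16 =780
r90=1011010 pc4: +16 =796
r91=1011011 pc5: +32 =828
r92=1011100 pc4: +16 =844
r93=1011101 pc5: +32 =876
r94=1011110 pc5: +32 =908
r95=1011111 pc6: +64 =972
r96=1100000 pc2: +4 =976
r97=1100001 pc3: +8 =984
r98=1100010 pc3: +8 =992
r99=1100011 pc4: +16 =1008
r100=1100100 pc3: +8 =1016
r101=1100101 pc4: +16 =1032
r102=1100110 pc4: +16 =1048
r103=1100111 pc5: +32 =1080
r104=1101000 pc3: +8 =1088
r105=1101001 pc4: +16 =1104
r106=1101010 pc4: +16 =1120
r107=1101011 pc5: +32 =1152
r108=1101100 pc4: +16 =1168
r109=1101101 pc5: +32 =1200
r110=1101110 pc5: +32 =1232
r111=1101111 pc6: +64 =1296
r112=1110000 pc3: +8 =1304
r113=1110001 pc4: +16 =1320
r114=1110010 pc4: +16 =1336
r115=1110011 pc5: +32 =1368
r116=1110100 pc4: +16 =1384
r117=1110101 pc5: +32 =1416
r118=1110110 pc5: +32 =1448
r119=1110111 pc6: +64 =1512
r120=1111000 pc4: +16 =1528
r121=1111001 pc5: +32 =1560
r122=1111010 pc5: +32 =1592
r123=1111011 pc6: +64 =1656
r124=1111100 pc5: +32 =1688
r125=1111101 pc6: +64 =1752
r126=1111110 pc6: +64 =1816
r127=1111111 pc7: +128 =1944
r128=10000000 pc1: +2 =1946
r129=10000001 pc2: +4 =1950

Answer: 1950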